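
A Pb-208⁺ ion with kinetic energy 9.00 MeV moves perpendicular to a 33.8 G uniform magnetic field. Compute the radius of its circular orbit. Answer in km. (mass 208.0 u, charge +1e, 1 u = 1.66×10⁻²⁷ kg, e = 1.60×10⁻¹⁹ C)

Convert the energy: K = 9.00 MeV = 1.44×10^-12 J.
v = √(2K/m) = √(2·1.44×10^-12/3.45×10^-25) = 2.89×10^6 m/s.
r = mv/(qB) = (3.45×10^-25)(2.89×10^6) / [(1×1.60×10^-19)(3.38×10^-3)] = 1840 m.

r ≈ 1.84 km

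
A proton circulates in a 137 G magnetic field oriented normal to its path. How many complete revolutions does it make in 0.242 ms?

N = 50

T = 2πm/(qB) = 2π(1.67×10^-27) / [(1×1.60×10^-19)(0.0137)] = 4.7869×10^-6 s.
N = t/T = 2.42×10^-4 / 4.7869×10^-6 ≈ 50.55, so 50 complete revolutions.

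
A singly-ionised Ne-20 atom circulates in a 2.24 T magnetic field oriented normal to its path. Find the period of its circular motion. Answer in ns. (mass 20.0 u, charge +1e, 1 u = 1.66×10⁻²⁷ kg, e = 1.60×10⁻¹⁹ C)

T ≈ 582 ns

The cyclotron period is independent of speed: T = 2πm/(qB).
T = 2π(3.32×10^-26) / [(1×1.60×10^-19)(2.24)] = 5.82×10^-7 s.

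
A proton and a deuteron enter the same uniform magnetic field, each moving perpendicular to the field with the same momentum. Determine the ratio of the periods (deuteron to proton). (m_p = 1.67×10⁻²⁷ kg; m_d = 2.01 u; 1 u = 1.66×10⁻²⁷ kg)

T = 2πm/(qB) is independent of speed, so T₂/T₁ = (m₂/q₂)/(m₁/q₁).
T_{deuteron}/T_{proton} = (3.34×10^-27/1e) / (1.67×10^-27/1e) = 2.00.

ratio ≈ 2.00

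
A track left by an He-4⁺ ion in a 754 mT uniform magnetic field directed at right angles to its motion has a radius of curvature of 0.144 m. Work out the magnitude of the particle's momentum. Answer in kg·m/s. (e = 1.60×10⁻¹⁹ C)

Since qvB = mv²/r, the momentum p = mv = qBr.
p = (1×1.60×10^-19)(0.754)(0.144) = 1.74×10^-20 kg·m/s.

p ≈ 1.74×10^-20 kg·m/s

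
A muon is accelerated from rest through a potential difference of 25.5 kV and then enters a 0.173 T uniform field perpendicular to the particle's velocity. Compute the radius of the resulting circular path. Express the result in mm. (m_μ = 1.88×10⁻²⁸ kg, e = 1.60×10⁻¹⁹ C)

The kinetic energy gained is K = qV = (1×1.60×10^-19)(2.55×10^4) = 4.08×10^-15 J.
v = √(2K/m) = 6.59×10^6 m/s.
r = mv/(qB) = (1.88×10^-28)(6.59×10^6) / [(1×1.60×10^-19)(0.173)] = 0.0447 m.

r ≈ 44.7 mm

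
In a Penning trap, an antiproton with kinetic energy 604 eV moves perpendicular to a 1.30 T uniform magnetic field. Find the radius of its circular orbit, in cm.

Convert the energy: K = 604 eV = 9.66×10^-17 J.
v = √(2K/m) = √(2·9.66×10^-17/1.67×10^-27) = 3.40×10^5 m/s.
r = mv/(qB) = (1.67×10^-27)(3.40×10^5) / [(1×1.60×10^-19)(1.30)] = 2.73×10^-3 m.

r ≈ 0.273 cm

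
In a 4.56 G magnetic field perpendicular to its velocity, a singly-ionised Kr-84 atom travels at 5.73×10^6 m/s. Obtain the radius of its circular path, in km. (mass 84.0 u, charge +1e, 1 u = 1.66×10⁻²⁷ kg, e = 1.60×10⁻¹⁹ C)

r ≈ 11.0 km

The magnetic force provides the centripetal force: qvB = mv²/r, so r = mv/(qB).
r = (1.39×10^-25 kg)(5.73×10^6 m/s) / [(1×1.60×10^-19 C)(4.56×10^-4 T)] = 1.10×10^4 m.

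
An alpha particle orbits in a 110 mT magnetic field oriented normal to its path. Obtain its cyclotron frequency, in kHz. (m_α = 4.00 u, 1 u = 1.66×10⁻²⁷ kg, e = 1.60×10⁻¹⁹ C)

f ≈ 844 kHz

f = qB/(2πm) = (2×1.60×10^-19)(0.110) / [2π(6.64×10^-27)] = 8.44×10^5 Hz.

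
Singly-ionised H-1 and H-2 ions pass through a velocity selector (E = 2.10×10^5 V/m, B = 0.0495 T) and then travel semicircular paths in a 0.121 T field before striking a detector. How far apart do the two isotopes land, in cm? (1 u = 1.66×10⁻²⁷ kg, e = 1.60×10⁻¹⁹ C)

Δd ≈ 72.8 cm

Both emerge at v = E/B₁ = 4.24×10^6 m/s.
r = mv/(qB₂), so r₁ = 0.364 m and r₂ = 0.728 m, giving Δr = 0.364 m.
After a semicircle each ion lands a diameter 2r from the entry slit, so the separation is 2Δr = 0.728 m.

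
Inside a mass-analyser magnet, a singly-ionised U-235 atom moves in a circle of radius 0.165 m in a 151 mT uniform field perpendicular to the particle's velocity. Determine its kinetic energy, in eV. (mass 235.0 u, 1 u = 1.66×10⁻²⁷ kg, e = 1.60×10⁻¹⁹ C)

K ≈ 127 eV

v = qBr/m = (1×1.60×10^-19)(0.151)(0.165) / (3.90×10^-25) = 1.02×10^4 m/s.
K = ½mv² = 0.5·(3.90×10^-25)·(1.02×10^4)² = 2.04×10^-17 J = 127 eV.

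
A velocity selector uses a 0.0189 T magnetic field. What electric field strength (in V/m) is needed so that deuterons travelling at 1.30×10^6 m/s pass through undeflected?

E ≈ 2.46×10^4 V/m

qE = qvB ⇒ E = vB = (1.30×10^6)(0.0189) = 2.46×10^4 V/m.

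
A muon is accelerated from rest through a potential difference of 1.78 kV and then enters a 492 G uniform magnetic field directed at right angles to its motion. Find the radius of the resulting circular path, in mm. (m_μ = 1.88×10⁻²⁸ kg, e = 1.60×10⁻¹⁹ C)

r ≈ 41.6 mm

The kinetic energy gained is K = qV = (1×1.60×10^-19)(1780) = 2.85×10^-16 J.
v = √(2K/m) = 1.74×10^6 m/s.
r = mv/(qB) = (1.88×10^-28)(1.74×10^6) / [(1×1.60×10^-19)(0.0492)] = 0.0416 m.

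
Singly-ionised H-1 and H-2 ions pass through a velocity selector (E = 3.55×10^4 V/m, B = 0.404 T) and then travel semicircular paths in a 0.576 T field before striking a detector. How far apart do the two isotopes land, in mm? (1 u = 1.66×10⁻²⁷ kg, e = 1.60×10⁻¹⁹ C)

Both emerge at v = E/B₁ = 8.79×10^4 m/s.
r = mv/(qB₂), so r₁ = 1.58×10^-3 m and r₂ = 3.17×10^-3 m, giving Δr = 1.58×10^-3 m.
After a semicircle each ion lands a diameter 2r from the entry slit, so the separation is 2Δr = 3.17×10^-3 m.

Δd ≈ 3.17 mm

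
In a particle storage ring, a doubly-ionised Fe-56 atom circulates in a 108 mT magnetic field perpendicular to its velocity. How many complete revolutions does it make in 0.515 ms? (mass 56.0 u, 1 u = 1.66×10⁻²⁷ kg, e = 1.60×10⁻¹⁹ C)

T = 2πm/(qB) = 2π(9.296×10^-26) / [(2×1.60×10^-19)(0.108)] = 1.6901×10^-5 s.
N = t/T = 5.15×10^-4 / 1.6901×10^-5 ≈ 30.47, so 30 complete revolutions.

N = 30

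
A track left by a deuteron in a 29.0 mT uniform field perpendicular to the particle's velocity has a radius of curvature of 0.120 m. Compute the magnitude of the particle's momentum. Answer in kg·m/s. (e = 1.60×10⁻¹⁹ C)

p ≈ 5.57×10^-22 kg·m/s

Since qvB = mv²/r, the momentum p = mv = qBr.
p = (1×1.60×10^-19)(0.0290)(0.120) = 5.57×10^-22 kg·m/s.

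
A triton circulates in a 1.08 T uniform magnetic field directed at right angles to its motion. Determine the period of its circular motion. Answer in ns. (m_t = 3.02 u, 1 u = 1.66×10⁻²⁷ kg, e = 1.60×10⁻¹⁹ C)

T ≈ 182 ns

The cyclotron period is independent of speed: T = 2πm/(qB).
T = 2π(5.01×10^-27) / [(1×1.60×10^-19)(1.08)] = 1.82×10^-7 s.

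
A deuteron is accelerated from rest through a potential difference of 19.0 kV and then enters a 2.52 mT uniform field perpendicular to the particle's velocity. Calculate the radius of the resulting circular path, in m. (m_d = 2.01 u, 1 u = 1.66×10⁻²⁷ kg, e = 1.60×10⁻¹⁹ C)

r ≈ 11.2 m

The kinetic energy gained is K = qV = (1×1.60×10^-19)(1.90×10^4) = 3.04×10^-15 J.
v = √(2K/m) = 1.35×10^6 m/s.
r = mv/(qB) = (3.34×10^-27)(1.35×10^6) / [(1×1.60×10^-19)(2.52×10^-3)] = 11.2 m.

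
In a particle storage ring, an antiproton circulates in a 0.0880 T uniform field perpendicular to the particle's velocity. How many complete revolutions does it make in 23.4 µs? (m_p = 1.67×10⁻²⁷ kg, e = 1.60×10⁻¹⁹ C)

T = 2πm/(qB) = 2π(1.67×10^-27) / [(1×1.60×10^-19)(0.0880)] = 7.4524×10^-7 s.
N = t/T = 2.34×10^-5 / 7.4524×10^-7 ≈ 31.40, so 31 complete revolutions.

N = 31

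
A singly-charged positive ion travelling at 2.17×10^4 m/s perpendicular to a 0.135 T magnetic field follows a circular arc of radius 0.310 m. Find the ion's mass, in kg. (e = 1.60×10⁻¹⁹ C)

m ≈ 3.09×10^-25 kg

qvB = mv²/r ⇒ m = qBr/v.
m = (1×1.60×10^-19)(0.135)(0.310) / (2.17×10^4) = 3.09×10^-25 kg.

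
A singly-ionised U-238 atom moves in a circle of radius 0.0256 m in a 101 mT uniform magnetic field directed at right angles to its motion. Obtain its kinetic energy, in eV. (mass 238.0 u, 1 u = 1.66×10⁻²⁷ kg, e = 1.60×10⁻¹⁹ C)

v = qBr/m = (1×1.60×10^-19)(0.101)(0.0256) / (3.95×10^-25) = 1050 m/s.
K = ½mv² = 0.5·(3.95×10^-25)·(1050)² = 2.17×10^-19 J = 1.35 eV.

K ≈ 1.35 eV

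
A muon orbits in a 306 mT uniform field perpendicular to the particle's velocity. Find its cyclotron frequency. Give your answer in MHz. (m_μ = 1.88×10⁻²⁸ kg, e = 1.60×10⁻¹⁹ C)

f ≈ 41.4 MHz

f = qB/(2πm) = (1×1.60×10^-19)(0.306) / [2π(1.88×10^-28)] = 4.14×10^7 Hz.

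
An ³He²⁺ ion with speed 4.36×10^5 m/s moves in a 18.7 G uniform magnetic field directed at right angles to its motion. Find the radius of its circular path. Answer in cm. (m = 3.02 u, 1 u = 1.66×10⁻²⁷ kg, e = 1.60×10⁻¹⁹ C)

The magnetic force provides the centripetal force: qvB = mv²/r, so r = mv/(qB).
r = (5.01×10^-27 kg)(4.36×10^5 m/s) / [(2×1.60×10^-19 C)(1.87×10^-3 T)] = 3.65 m.

r ≈ 365 cm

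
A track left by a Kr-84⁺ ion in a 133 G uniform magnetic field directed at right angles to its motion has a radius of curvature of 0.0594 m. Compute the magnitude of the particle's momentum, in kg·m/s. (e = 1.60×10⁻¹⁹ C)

Since qvB = mv²/r, the momentum p = mv = qBr.
p = (1×1.60×10^-19)(0.0133)(0.0594) = 1.26×10^-22 kg·m/s.

p ≈ 1.26×10^-22 kg·m/s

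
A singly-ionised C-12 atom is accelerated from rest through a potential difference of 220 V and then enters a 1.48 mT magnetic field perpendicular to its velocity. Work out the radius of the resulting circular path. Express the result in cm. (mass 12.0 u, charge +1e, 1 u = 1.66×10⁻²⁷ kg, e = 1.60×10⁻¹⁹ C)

The kinetic energy gained is K = qV = (1×1.60×10^-19)(220) = 3.52×10^-17 J.
v = √(2K/m) = 5.94×10^4 m/s.
r = mv/(qB) = (1.99×10^-26)(5.94×10^4) / [(1×1.60×10^-19)(1.48×10^-3)] = 5.00 m.

r ≈ 500 cm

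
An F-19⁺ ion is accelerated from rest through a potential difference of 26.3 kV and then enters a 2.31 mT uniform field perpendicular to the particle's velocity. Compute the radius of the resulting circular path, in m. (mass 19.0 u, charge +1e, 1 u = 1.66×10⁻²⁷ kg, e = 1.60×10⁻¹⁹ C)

The kinetic energy gained is K = qV = (1×1.60×10^-19)(2.63×10^4) = 4.21×10^-15 J.
v = √(2K/m) = 5.17×10^5 m/s.
r = mv/(qB) = (3.15×10^-26)(5.17×10^5) / [(1×1.60×10^-19)(2.31×10^-3)] = 44.1 m.

r ≈ 44.1 m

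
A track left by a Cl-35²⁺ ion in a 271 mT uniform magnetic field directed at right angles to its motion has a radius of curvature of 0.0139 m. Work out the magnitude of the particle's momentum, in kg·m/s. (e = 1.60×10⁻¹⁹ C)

Since qvB = mv²/r, the momentum p = mv = qBr.
p = (2×1.60×10^-19)(0.271)(0.0139) = 1.21×10^-21 kg·m/s.

p ≈ 1.21×10^-21 kg·m/s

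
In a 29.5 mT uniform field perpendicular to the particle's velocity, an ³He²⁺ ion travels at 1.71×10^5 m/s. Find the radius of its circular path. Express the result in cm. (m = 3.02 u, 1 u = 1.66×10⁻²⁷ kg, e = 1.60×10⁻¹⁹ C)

The magnetic force provides the centripetal force: qvB = mv²/r, so r = mv/(qB).
r = (5.01×10^-27 kg)(1.71×10^5 m/s) / [(2×1.60×10^-19 C)(0.0295 T)] = 0.0908 m.

r ≈ 9.08 cm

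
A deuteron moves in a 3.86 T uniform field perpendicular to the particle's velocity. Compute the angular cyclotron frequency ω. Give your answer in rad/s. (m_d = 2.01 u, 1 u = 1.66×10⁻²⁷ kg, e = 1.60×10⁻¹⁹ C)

ω = qB/m = (1×1.60×10^-19)(3.86) / (3.34×10^-27) = 1.85×10^8 rad/s.

ω ≈ 1.85×10^8 rad/s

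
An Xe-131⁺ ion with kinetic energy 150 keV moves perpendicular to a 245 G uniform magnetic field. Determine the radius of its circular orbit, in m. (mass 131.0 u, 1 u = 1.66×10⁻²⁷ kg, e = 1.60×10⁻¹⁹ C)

Convert the energy: K = 150 keV = 2.40×10^-14 J.
v = √(2K/m) = √(2·2.40×10^-14/2.17×10^-25) = 4.70×10^5 m/s.
r = mv/(qB) = (2.17×10^-25)(4.70×10^5) / [(1×1.60×10^-19)(0.0245)] = 26.1 m.

r ≈ 26.1 m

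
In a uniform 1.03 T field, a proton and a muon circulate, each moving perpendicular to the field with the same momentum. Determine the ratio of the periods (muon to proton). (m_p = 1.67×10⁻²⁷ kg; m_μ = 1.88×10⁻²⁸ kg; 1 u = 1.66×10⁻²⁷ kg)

ratio ≈ 0.113

T = 2πm/(qB) is independent of speed, so T₂/T₁ = (m₂/q₂)/(m₁/q₁).
T_{muon}/T_{proton} = (1.88×10^-28/1e) / (1.67×10^-27/1e) = 0.113.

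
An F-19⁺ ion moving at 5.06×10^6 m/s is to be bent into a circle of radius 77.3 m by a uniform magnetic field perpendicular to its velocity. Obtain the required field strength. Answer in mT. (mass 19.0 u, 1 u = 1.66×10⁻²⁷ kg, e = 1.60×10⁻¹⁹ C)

B ≈ 12.9 mT

qvB = mv²/r gives B = mv/(qr).
B = (3.15×10^-26)(5.06×10^6) / [(1×1.60×10^-19)(77.3)] = 0.0129 T.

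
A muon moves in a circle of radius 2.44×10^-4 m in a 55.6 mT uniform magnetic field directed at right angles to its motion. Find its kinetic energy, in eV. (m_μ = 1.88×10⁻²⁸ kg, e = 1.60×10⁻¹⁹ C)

v = qBr/m = (1×1.60×10^-19)(0.0556)(2.44×10^-4) / (1.88×10^-28) = 1.15×10^4 m/s.
K = ½mv² = 0.5·(1.88×10^-28)·(1.15×10^4)² = 1.25×10^-20 J = 0.0783 eV.

K ≈ 0.0783 eV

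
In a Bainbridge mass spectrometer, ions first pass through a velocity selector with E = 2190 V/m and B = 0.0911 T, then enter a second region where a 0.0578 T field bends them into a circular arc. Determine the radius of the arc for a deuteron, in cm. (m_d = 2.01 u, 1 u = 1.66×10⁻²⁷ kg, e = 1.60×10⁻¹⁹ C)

The selector passes v = E/B = 2190/0.0911 = 2.40×10^4 m/s.
In the deflection region, r = mv/(qB₂) = (3.34×10^-27)(2.40×10^4) / [(1×1.60×10^-19)(0.0578)] = 8.67×10^-3 m.

r ≈ 0.867 cm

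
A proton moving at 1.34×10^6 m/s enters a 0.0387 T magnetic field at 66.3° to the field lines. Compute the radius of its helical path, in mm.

r ≈ 331 mm

Only the perpendicular component v⊥ = v sin66.3° = 1.23×10^6 m/s is bent by the field.
r = m v⊥ /(qB) = (1.67×10^-27)(1.23×10^6) / [(1×1.60×10^-19)(0.0387)] = 0.331 m.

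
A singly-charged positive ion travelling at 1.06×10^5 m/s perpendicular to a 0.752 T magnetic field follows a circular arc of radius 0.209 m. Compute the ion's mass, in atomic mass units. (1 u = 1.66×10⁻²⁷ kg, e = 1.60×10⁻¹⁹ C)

m ≈ 143 u

qvB = mv²/r ⇒ m = qBr/v.
m = (1×1.60×10^-19)(0.752)(0.209) / (1.06×10^5) = 2.37×10^-25 kg = 143 u.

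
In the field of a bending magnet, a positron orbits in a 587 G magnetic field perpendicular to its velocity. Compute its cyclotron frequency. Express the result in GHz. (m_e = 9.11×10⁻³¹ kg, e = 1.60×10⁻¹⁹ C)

f = qB/(2πm) = (1×1.60×10^-19)(0.0587) / [2π(9.11×10^-31)] = 1.64×10^9 Hz.

f ≈ 1.64 GHz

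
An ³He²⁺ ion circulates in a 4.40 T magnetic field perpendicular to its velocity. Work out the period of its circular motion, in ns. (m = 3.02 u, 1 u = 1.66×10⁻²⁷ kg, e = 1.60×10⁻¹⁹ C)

The cyclotron period is independent of speed: T = 2πm/(qB).
T = 2π(5.01×10^-27) / [(2×1.60×10^-19)(4.40)] = 2.24×10^-8 s.

T ≈ 22.4 ns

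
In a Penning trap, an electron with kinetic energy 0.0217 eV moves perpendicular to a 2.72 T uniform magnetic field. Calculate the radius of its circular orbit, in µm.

r ≈ 0.183 µm

Convert the energy: K = 0.0217 eV = 3.47×10^-21 J.
v = √(2K/m) = √(2·3.47×10^-21/9.11×10^-31) = 8.73×10^4 m/s.
r = mv/(qB) = (9.11×10^-31)(8.73×10^4) / [(1×1.60×10^-19)(2.72)] = 1.83×10^-7 m.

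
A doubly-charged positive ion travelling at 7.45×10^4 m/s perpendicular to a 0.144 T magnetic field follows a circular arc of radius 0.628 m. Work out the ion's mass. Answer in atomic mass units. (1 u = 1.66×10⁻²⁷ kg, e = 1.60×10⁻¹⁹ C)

qvB = mv²/r ⇒ m = qBr/v.
m = (2×1.60×10^-19)(0.144)(0.628) / (7.45×10^4) = 3.88×10^-25 kg = 234 u.

m ≈ 234 u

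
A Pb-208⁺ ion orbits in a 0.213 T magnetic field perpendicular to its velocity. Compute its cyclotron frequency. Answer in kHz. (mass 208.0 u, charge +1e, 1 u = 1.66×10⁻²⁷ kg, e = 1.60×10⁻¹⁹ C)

f = qB/(2πm) = (1×1.60×10^-19)(0.213) / [2π(3.45×10^-25)] = 1.57×10^4 Hz.

f ≈ 15.7 kHz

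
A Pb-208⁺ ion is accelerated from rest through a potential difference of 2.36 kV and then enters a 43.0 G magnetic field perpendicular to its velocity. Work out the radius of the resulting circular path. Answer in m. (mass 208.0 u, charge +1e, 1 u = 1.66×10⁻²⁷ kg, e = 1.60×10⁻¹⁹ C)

The kinetic energy gained is K = qV = (1×1.60×10^-19)(2360) = 3.78×10^-16 J.
v = √(2K/m) = 4.68×10^4 m/s.
r = mv/(qB) = (3.45×10^-25)(4.68×10^4) / [(1×1.60×10^-19)(4.30×10^-3)] = 23.5 m.

r ≈ 23.5 m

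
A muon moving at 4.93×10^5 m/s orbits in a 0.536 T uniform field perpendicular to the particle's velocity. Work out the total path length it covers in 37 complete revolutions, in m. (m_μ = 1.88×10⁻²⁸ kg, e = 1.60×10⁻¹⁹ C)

r = mv/(qB) = 1.08×10^-3 m, so one revolution covers 2πr = 6.79×10^-3 m.
In 37 revolutions: L = 37·2πr = 0.251 m.

L ≈ 0.251 m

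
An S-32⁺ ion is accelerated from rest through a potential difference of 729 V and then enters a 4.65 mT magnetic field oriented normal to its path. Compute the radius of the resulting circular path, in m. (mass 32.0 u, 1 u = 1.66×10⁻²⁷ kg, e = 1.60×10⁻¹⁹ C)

r ≈ 4.73 m

The kinetic energy gained is K = qV = (1×1.60×10^-19)(729) = 1.17×10^-16 J.
v = √(2K/m) = 6.63×10^4 m/s.
r = mv/(qB) = (5.31×10^-26)(6.63×10^4) / [(1×1.60×10^-19)(4.65×10^-3)] = 4.73 m.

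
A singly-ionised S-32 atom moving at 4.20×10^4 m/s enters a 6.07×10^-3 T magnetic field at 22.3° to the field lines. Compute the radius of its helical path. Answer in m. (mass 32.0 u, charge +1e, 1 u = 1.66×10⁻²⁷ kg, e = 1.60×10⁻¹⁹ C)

r ≈ 0.872 m

Only the perpendicular component v⊥ = v sin22.3° = 1.59×10^4 m/s is bent by the field.
r = m v⊥ /(qB) = (5.31×10^-26)(1.59×10^4) / [(1×1.60×10^-19)(6.07×10^-3)] = 0.872 m.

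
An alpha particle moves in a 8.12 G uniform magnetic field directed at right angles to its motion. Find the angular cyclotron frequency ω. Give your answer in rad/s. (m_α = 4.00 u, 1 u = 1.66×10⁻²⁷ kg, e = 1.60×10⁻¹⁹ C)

ω = qB/m = (2×1.60×10^-19)(8.12×10^-4) / (6.64×10^-27) = 3.91×10^4 rad/s.

ω ≈ 3.91×10^4 rad/s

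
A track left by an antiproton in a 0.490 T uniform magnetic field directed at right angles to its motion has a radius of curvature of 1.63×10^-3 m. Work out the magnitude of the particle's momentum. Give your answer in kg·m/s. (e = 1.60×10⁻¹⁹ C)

p ≈ 1.28×10^-22 kg·m/s

Since qvB = mv²/r, the momentum p = mv = qBr.
p = (1×1.60×10^-19)(0.490)(1.63×10^-3) = 1.28×10^-22 kg·m/s.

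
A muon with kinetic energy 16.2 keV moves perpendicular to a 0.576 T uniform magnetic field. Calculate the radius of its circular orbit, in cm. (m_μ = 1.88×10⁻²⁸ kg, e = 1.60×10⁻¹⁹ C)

Convert the energy: K = 16.2 keV = 2.59×10^-15 J.
v = √(2K/m) = √(2·2.59×10^-15/1.88×10^-28) = 5.25×10^6 m/s.
r = mv/(qB) = (1.88×10^-28)(5.25×10^6) / [(1×1.60×10^-19)(0.576)] = 0.0107 m.

r ≈ 1.07 cm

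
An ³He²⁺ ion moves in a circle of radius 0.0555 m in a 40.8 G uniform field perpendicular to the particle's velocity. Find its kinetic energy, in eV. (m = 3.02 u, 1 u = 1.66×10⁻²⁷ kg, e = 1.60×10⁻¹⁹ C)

v = qBr/m = (2×1.60×10^-19)(4.08×10^-3)(0.0555) / (5.01×10^-27) = 1.45×10^4 m/s.
K = ½mv² = 0.5·(5.01×10^-27)·(1.45×10^4)² = 5.24×10^-19 J = 3.27 eV.

K ≈ 3.27 eV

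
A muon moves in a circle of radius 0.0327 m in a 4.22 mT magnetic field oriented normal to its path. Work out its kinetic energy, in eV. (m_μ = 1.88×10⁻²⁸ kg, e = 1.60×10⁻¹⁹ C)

K ≈ 8.10 eV

v = qBr/m = (1×1.60×10^-19)(4.22×10^-3)(0.0327) / (1.88×10^-28) = 1.17×10^5 m/s.
K = ½mv² = 0.5·(1.88×10^-28)·(1.17×10^5)² = 1.30×10^-18 J = 8.10 eV.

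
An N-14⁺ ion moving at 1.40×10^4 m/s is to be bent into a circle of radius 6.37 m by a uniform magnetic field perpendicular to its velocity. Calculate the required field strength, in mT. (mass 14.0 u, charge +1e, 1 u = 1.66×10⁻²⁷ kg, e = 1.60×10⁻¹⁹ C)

B ≈ 0.319 mT

qvB = mv²/r gives B = mv/(qr).
B = (2.32×10^-26)(1.40×10^4) / [(1×1.60×10^-19)(6.37)] = 3.19×10^-4 T.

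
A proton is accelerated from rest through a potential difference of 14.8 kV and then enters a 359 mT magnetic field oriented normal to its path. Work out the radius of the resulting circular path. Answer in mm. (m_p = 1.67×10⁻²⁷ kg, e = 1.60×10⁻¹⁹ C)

r ≈ 49.0 mm

The kinetic energy gained is K = qV = (1×1.60×10^-19)(1.48×10^4) = 2.37×10^-15 J.
v = √(2K/m) = 1.68×10^6 m/s.
r = mv/(qB) = (1.67×10^-27)(1.68×10^6) / [(1×1.60×10^-19)(0.359)] = 0.0490 m.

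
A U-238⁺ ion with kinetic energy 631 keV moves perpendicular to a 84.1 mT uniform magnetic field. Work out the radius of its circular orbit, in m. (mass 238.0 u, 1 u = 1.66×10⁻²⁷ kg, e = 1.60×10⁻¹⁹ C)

r ≈ 21.0 m

Convert the energy: K = 631 keV = 1.01×10^-13 J.
v = √(2K/m) = √(2·1.01×10^-13/3.95×10^-25) = 7.15×10^5 m/s.
r = mv/(qB) = (3.95×10^-25)(7.15×10^5) / [(1×1.60×10^-19)(0.0841)] = 21.0 m.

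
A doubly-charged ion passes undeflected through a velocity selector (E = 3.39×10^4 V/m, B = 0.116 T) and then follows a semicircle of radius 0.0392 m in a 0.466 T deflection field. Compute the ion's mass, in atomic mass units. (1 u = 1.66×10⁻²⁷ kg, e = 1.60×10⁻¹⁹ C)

v = E/B₁ = 2.92×10^5 m/s.
From r = mv/(qB₂), m = qB₂r/v = (2×1.60×10^-19)(0.466)(0.0392) / (2.92×10^5) = 2.00×10^-26 kg.
In atomic mass units: m = 2.00×10^-26 / 1.66×10^-27 = 12.0 u.

m ≈ 12.0 u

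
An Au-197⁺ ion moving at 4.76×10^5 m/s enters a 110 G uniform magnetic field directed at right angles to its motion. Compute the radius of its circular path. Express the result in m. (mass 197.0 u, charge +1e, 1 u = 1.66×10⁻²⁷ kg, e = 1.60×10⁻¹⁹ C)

r ≈ 88.4 m

The magnetic force provides the centripetal force: qvB = mv²/r, so r = mv/(qB).
r = (3.27×10^-25 kg)(4.76×10^5 m/s) / [(1×1.60×10^-19 C)(0.0110 T)] = 88.4 m.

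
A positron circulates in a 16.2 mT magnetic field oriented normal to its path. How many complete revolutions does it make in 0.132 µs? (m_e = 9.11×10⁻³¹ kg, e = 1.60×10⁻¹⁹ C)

T = 2πm/(qB) = 2π(9.11×10^-31) / [(1×1.60×10^-19)(0.0162)] = 2.2083×10^-9 s.
N = t/T = 1.32×10^-7 / 2.2083×10^-9 ≈ 59.77, so 59 complete revolutions.

N = 59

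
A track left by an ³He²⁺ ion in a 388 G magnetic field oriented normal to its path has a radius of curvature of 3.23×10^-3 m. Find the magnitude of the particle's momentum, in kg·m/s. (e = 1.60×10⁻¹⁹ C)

p ≈ 4.01×10^-23 kg·m/s

Since qvB = mv²/r, the momentum p = mv = qBr.
p = (2×1.60×10^-19)(0.0388)(3.23×10^-3) = 4.01×10^-23 kg·m/s.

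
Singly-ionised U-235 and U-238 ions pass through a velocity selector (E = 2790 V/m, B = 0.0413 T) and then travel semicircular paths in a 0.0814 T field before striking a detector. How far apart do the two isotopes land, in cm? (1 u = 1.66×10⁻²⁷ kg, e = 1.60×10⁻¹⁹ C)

Both emerge at v = E/B₁ = 6.76×10^4 m/s.
r = mv/(qB₂), so r₁ = 2.0234 m and r₂ = 2.0492 m, giving Δr = 0.0258 m.
After a semicircle each ion lands a diameter 2r from the entry slit, so the separation is 2Δr = 0.0517 m.

Δd ≈ 5.17 cm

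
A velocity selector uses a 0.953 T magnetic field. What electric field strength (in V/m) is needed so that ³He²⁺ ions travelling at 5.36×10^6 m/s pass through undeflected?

qE = qvB ⇒ E = vB = (5.36×10^6)(0.953) = 5.11×10^6 V/m.

E ≈ 5.11×10^6 V/m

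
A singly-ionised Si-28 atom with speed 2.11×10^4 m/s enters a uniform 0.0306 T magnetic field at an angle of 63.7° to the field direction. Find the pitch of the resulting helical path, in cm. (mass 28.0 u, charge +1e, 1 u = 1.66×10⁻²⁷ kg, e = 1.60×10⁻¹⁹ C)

The velocity component along B is v∥ = v cos63.7° = 9350 m/s.
The cyclotron period T = 2πm/(qB) = 5.96×10^-5 s is set by m, q, B alone.
Pitch = v∥·T = (9350)(5.96×10^-5) = 0.558 m.

pitch ≈ 55.8 cm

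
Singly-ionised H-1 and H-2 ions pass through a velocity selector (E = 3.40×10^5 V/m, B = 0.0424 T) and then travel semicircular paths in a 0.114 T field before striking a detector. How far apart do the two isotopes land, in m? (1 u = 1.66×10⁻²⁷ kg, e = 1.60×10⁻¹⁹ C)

Both emerge at v = E/B₁ = 8.02×10^6 m/s.
r = mv/(qB₂), so r₁ = 0.7298 m and r₂ = 1.460 m, giving Δr = 0.730 m.
After a semicircle each ion lands a diameter 2r from the entry slit, so the separation is 2Δr = 1.46 m.

Δd ≈ 1.46 m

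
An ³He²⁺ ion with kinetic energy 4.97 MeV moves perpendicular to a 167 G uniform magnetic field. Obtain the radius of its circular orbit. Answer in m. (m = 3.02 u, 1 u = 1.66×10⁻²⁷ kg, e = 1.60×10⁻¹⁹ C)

Convert the energy: K = 4.97 MeV = 7.95×10^-13 J.
v = √(2K/m) = √(2·7.95×10^-13/5.01×10^-27) = 1.78×10^7 m/s.
r = mv/(qB) = (5.01×10^-27)(1.78×10^7) / [(2×1.60×10^-19)(0.0167)] = 16.7 m.

r ≈ 16.7 m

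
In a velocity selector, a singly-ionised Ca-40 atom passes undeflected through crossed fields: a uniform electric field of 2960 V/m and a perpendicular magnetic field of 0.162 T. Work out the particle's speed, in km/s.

v ≈ 18.3 km/s

For zero net force, qE = qvB, so v = E/B.
v = (2960) / (0.162) = 1.83×10^4 m/s.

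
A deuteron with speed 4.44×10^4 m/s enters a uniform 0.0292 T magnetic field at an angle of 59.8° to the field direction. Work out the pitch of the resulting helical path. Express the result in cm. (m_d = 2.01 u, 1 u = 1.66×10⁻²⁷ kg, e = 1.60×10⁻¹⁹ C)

The velocity component along B is v∥ = v cos59.8° = 2.23×10^4 m/s.
The cyclotron period T = 2πm/(qB) = 4.49×10^-6 s is set by m, q, B alone.
Pitch = v∥·T = (2.23×10^4)(4.49×10^-6) = 0.100 m.

pitch ≈ 10.0 cm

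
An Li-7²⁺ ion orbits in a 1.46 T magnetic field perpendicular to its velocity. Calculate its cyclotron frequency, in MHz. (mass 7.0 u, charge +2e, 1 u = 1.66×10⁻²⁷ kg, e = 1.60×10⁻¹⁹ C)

f = qB/(2πm) = (2×1.60×10^-19)(1.46) / [2π(1.16×10^-26)] = 6.40×10^6 Hz.

f ≈ 6.40 MHz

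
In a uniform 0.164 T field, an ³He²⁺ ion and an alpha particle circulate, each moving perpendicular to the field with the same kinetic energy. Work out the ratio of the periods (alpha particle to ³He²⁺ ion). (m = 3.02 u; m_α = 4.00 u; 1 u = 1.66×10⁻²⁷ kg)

ratio ≈ 1.32

T = 2πm/(qB) is independent of speed, so T₂/T₁ = (m₂/q₂)/(m₁/q₁).
T_{alpha particle}/T_{³He²⁺ ion} = (6.64×10^-27/2e) / (5.01×10^-27/2e) = 1.32.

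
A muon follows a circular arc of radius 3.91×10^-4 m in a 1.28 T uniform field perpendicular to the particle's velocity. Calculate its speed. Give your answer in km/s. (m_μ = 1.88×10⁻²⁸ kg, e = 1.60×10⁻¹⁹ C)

From qvB = mv²/r, v = qBr/m.
v = (1×1.60×10^-19)(1.28)(3.91×10^-4) / (1.88×10^-28) = 4.26×10^5 m/s.

v ≈ 426 km/s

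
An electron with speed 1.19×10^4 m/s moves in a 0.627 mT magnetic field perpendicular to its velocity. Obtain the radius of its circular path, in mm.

r ≈ 0.108 mm

The magnetic force provides the centripetal force: qvB = mv²/r, so r = mv/(qB).
r = (9.11×10^-31 kg)(1.19×10^4 m/s) / [(1×1.60×10^-19 C)(6.27×10^-4 T)] = 1.08×10^-4 m.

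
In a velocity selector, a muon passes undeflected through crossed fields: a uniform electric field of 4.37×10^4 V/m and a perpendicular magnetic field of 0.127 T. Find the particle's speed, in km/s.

For zero net force, qE = qvB, so v = E/B.
v = (4.37×10^4) / (0.127) = 3.44×10^5 m/s.

v ≈ 344 km/s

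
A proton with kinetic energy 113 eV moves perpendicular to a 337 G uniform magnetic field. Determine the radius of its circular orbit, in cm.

Convert the energy: K = 113 eV = 1.81×10^-17 J.
v = √(2K/m) = √(2·1.81×10^-17/1.67×10^-27) = 1.47×10^5 m/s.
r = mv/(qB) = (1.67×10^-27)(1.47×10^5) / [(1×1.60×10^-19)(0.0337)] = 0.0456 m.

r ≈ 4.56 cm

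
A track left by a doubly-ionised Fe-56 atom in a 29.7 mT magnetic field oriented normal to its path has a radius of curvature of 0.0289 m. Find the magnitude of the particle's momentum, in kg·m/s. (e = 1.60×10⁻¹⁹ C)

Since qvB = mv²/r, the momentum p = mv = qBr.
p = (2×1.60×10^-19)(0.0297)(0.0289) = 2.75×10^-22 kg·m/s.

p ≈ 2.75×10^-22 kg·m/s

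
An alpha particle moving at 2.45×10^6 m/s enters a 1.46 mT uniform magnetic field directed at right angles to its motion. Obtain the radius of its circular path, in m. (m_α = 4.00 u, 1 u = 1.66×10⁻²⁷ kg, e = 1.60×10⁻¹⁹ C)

The magnetic force provides the centripetal force: qvB = mv²/r, so r = mv/(qB).
r = (6.64×10^-27 kg)(2.45×10^6 m/s) / [(2×1.60×10^-19 C)(1.46×10^-3 T)] = 34.8 m.

r ≈ 34.8 m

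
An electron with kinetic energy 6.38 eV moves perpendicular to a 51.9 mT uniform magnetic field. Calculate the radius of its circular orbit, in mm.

r ≈ 0.164 mm

Convert the energy: K = 6.38 eV = 1.02×10^-18 J.
v = √(2K/m) = √(2·1.02×10^-18/9.11×10^-31) = 1.50×10^6 m/s.
r = mv/(qB) = (9.11×10^-31)(1.50×10^6) / [(1×1.60×10^-19)(0.0519)] = 1.64×10^-4 m.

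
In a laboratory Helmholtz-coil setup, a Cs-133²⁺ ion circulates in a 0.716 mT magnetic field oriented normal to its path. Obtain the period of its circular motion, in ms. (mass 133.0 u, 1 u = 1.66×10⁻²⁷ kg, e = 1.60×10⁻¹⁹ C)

The cyclotron period is independent of speed: T = 2πm/(qB).
T = 2π(2.21×10^-25) / [(2×1.60×10^-19)(7.16×10^-4)] = 6.05×10^-3 s.

T ≈ 6.05 ms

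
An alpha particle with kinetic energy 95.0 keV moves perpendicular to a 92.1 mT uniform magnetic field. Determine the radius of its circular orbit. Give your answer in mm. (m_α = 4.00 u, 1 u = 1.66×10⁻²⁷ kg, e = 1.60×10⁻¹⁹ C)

r ≈ 482 mm

Convert the energy: K = 95.0 keV = 1.52×10^-14 J.
v = √(2K/m) = √(2·1.52×10^-14/6.64×10^-27) = 2.14×10^6 m/s.
r = mv/(qB) = (6.64×10^-27)(2.14×10^6) / [(2×1.60×10^-19)(0.0921)] = 0.482 m.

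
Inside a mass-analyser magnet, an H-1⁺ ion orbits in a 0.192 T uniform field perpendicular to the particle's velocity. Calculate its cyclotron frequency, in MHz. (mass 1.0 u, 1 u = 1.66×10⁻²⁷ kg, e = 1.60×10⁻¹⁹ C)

f = qB/(2πm) = (1×1.60×10^-19)(0.192) / [2π(1.66×10^-27)] = 2.95×10^6 Hz.

f ≈ 2.95 MHz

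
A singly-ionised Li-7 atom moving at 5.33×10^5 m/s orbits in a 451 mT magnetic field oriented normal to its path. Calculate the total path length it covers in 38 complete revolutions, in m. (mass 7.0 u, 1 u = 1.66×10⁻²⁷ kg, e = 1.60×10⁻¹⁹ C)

L ≈ 20.5 m

r = mv/(qB) = 0.0858 m, so one revolution covers 2πr = 0.539 m.
In 38 revolutions: L = 38·2πr = 20.5 m.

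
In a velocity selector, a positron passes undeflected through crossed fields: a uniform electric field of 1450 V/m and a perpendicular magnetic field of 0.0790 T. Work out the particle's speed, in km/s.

v ≈ 18.4 km/s

For zero net force, qE = qvB, so v = E/B.
v = (1450) / (0.0790) = 1.84×10^4 m/s.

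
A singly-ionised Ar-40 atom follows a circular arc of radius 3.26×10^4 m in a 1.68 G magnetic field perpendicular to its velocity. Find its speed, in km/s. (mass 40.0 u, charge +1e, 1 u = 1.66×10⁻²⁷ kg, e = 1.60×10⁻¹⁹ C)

v ≈ 13200 km/s

From qvB = mv²/r, v = qBr/m.
v = (1×1.60×10^-19)(1.68×10^-4)(3.26×10^4) / (6.64×10^-26) = 1.32×10^7 m/s.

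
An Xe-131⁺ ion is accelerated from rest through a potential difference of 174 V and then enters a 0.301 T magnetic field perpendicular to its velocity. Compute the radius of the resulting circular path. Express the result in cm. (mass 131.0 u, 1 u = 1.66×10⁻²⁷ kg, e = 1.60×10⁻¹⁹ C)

The kinetic energy gained is K = qV = (1×1.60×10^-19)(174) = 2.78×10^-17 J.
v = √(2K/m) = 1.60×10^4 m/s.
r = mv/(qB) = (2.17×10^-25)(1.60×10^4) / [(1×1.60×10^-19)(0.301)] = 0.0723 m.

r ≈ 7.23 cm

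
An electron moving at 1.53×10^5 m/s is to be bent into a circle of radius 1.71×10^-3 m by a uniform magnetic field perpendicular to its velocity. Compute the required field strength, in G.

qvB = mv²/r gives B = mv/(qr).
B = (9.11×10^-31)(1.53×10^5) / [(1×1.60×10^-19)(1.71×10^-3)] = 5.09×10^-4 T.

B ≈ 5.09 G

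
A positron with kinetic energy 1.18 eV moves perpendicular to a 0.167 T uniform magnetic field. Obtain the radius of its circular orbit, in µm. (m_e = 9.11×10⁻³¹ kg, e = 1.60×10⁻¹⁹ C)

Convert the energy: K = 1.18 eV = 1.89×10^-19 J.
v = √(2K/m) = √(2·1.89×10^-19/9.11×10^-31) = 6.44×10^5 m/s.
r = mv/(qB) = (9.11×10^-31)(6.44×10^5) / [(1×1.60×10^-19)(0.167)] = 2.20×10^-5 m.

r ≈ 22.0 µm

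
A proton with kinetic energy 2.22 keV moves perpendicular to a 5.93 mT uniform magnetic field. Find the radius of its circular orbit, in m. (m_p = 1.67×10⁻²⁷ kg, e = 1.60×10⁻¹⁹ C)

r ≈ 1.15 m

Convert the energy: K = 2.22 keV = 3.55×10^-16 J.
v = √(2K/m) = √(2·3.55×10^-16/1.67×10^-27) = 6.52×10^5 m/s.
r = mv/(qB) = (1.67×10^-27)(6.52×10^5) / [(1×1.60×10^-19)(5.93×10^-3)] = 1.15 m.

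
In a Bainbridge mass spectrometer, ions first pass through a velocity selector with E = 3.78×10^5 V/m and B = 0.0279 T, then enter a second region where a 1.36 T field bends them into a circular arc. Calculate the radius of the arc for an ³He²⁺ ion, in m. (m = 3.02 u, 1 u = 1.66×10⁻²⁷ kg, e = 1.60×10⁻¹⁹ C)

The selector passes v = E/B = 3.78×10^5/0.0279 = 1.35×10^7 m/s.
In the deflection region, r = mv/(qB₂) = (5.01×10^-27)(1.35×10^7) / [(2×1.60×10^-19)(1.36)] = 0.156 m.

r ≈ 0.156 m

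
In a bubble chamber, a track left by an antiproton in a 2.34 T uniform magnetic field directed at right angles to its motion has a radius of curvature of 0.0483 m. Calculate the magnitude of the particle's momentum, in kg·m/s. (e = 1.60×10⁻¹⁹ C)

p ≈ 1.81×10^-20 kg·m/s

Since qvB = mv²/r, the momentum p = mv = qBr.
p = (1×1.60×10^-19)(2.34)(0.0483) = 1.81×10^-20 kg·m/s.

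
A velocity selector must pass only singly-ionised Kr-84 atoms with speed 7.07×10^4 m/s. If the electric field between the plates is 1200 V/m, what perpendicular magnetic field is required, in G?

B ≈ 170 G

qE = qvB ⇒ B = E/v = (1200) / (7.07×10^4) = 0.0170 T.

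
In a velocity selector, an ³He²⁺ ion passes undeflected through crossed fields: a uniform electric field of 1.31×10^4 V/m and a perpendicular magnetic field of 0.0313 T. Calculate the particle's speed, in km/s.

v ≈ 419 km/s

For zero net force, qE = qvB, so v = E/B.
v = (1.31×10^4) / (0.0313) = 4.19×10^5 m/s.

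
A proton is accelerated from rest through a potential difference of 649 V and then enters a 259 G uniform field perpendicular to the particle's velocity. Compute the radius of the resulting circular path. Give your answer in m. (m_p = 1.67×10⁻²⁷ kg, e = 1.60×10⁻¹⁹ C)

The kinetic energy gained is K = qV = (1×1.60×10^-19)(649) = 1.04×10^-16 J.
v = √(2K/m) = 3.53×10^5 m/s.
r = mv/(qB) = (1.67×10^-27)(3.53×10^5) / [(1×1.60×10^-19)(0.0259)] = 0.142 m.

r ≈ 0.142 m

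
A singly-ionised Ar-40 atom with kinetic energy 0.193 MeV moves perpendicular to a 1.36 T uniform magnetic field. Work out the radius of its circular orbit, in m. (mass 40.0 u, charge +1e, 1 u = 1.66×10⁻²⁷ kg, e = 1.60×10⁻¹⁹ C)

Convert the energy: K = 0.193 MeV = 3.09×10^-14 J.
v = √(2K/m) = √(2·3.09×10^-14/6.64×10^-26) = 9.64×10^5 m/s.
r = mv/(qB) = (6.64×10^-26)(9.64×10^5) / [(1×1.60×10^-19)(1.36)] = 0.294 m.

r ≈ 0.294 m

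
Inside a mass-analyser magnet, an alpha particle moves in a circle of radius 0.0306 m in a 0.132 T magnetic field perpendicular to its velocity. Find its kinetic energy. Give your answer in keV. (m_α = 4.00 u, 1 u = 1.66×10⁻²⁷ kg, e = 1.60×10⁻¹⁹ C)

v = qBr/m = (2×1.60×10^-19)(0.132)(0.0306) / (6.64×10^-27) = 1.95×10^5 m/s.
K = ½mv² = 0.5·(6.64×10^-27)·(1.95×10^5)² = 1.26×10^-16 J = 0.786 keV.

K ≈ 0.786 keV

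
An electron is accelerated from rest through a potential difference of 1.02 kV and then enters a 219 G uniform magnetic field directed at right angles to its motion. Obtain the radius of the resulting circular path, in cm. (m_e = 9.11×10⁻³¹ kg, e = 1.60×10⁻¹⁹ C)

The kinetic energy gained is K = qV = (1×1.60×10^-19)(1020) = 1.63×10^-16 J.
v = √(2K/m) = 1.89×10^7 m/s.
r = mv/(qB) = (9.11×10^-31)(1.89×10^7) / [(1×1.60×10^-19)(0.0219)] = 4.92×10^-3 m.

r ≈ 0.492 cm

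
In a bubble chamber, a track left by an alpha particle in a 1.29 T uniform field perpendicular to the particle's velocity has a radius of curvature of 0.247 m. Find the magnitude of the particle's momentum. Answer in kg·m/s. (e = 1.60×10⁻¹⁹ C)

Since qvB = mv²/r, the momentum p = mv = qBr.
p = (2×1.60×10^-19)(1.29)(0.247) = 1.02×10^-19 kg·m/s.

p ≈ 1.02×10^-19 kg·m/s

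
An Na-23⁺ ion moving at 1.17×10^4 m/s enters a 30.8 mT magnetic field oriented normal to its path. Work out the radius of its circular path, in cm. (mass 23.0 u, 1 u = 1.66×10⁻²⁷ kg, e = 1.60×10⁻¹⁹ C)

The magnetic force provides the centripetal force: qvB = mv²/r, so r = mv/(qB).
r = (3.82×10^-26 kg)(1.17×10^4 m/s) / [(1×1.60×10^-19 C)(0.0308 T)] = 0.0906 m.

r ≈ 9.06 cm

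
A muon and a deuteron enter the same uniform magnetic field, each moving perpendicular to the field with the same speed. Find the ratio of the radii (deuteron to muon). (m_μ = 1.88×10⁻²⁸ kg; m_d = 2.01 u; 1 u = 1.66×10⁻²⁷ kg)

r = mv/(qB) ⇒ at equal v, r ∝ m/q.
r_{deuteron}/r_{muon} = 17.7.

ratio ≈ 17.7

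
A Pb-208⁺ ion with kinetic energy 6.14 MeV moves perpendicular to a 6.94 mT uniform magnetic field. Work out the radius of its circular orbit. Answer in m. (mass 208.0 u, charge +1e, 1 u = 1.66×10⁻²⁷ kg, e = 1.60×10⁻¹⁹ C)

Convert the energy: K = 6.14 MeV = 9.82×10^-13 J.
v = √(2K/m) = √(2·9.82×10^-13/3.45×10^-25) = 2.39×10^6 m/s.
r = mv/(qB) = (3.45×10^-25)(2.39×10^6) / [(1×1.60×10^-19)(6.94×10^-3)] = 742 m.

r ≈ 742 m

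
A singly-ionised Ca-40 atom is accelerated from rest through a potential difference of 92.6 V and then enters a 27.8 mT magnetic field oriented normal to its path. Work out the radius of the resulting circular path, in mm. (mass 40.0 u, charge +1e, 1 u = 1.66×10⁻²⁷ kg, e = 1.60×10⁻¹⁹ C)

r ≈ 315 mm

The kinetic energy gained is K = qV = (1×1.60×10^-19)(92.6) = 1.48×10^-17 J.
v = √(2K/m) = 2.11×10^4 m/s.
r = mv/(qB) = (6.64×10^-26)(2.11×10^4) / [(1×1.60×10^-19)(0.0278)] = 0.315 m.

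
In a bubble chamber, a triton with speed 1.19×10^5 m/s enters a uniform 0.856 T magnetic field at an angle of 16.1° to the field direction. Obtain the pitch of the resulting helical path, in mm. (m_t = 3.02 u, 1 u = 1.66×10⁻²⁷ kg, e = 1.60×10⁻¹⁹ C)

pitch ≈ 26.3 mm

The velocity component along B is v∥ = v cos16.1° = 1.14×10^5 m/s.
The cyclotron period T = 2πm/(qB) = 2.30×10^-7 s is set by m, q, B alone.
Pitch = v∥·T = (1.14×10^5)(2.30×10^-7) = 0.0263 m.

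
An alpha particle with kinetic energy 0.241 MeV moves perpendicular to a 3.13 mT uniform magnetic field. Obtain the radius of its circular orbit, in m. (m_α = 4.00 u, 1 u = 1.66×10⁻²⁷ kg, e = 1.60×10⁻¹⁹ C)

Convert the energy: K = 0.241 MeV = 3.86×10^-14 J.
v = √(2K/m) = √(2·3.86×10^-14/6.64×10^-27) = 3.41×10^6 m/s.
r = mv/(qB) = (6.64×10^-27)(3.41×10^6) / [(2×1.60×10^-19)(3.13×10^-3)] = 22.6 m.

r ≈ 22.6 m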